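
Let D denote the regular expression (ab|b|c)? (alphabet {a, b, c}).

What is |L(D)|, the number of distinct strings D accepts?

4

The expression has no Kleene star, so L(D) is finite. Expanding the alternatives gives {ε, b, c, ab}.
That is 1 of length 0, 2 of length 1, 1 of length 2: 4 strings in all.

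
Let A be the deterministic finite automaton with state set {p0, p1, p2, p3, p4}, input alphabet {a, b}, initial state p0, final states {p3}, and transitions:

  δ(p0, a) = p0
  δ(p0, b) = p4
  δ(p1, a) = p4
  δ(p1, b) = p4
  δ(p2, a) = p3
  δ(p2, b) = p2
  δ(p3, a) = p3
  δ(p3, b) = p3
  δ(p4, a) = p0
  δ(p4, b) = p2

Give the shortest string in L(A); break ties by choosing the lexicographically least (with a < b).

bba

A breadth-first search from p0 reaches an accepting state first via the path p0 → p4 → p2 → p3 on input bba.
No string of length < 3 is accepted (BFS exhausts all shorter strings without reaching an accepting state), and bba is the lexicographically least accepting string of length 3.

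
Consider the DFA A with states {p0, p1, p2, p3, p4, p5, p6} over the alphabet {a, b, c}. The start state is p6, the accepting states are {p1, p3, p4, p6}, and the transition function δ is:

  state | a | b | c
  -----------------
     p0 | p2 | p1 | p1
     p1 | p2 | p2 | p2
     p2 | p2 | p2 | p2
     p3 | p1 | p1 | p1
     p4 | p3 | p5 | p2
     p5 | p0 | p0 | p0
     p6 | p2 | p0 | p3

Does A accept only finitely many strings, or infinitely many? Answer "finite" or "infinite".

The useful states (reachable from p6 and able to reach an accepting state) are {p0, p1, p3, p6}.
Restricted to these states the transition graph has no cycle, so every accepting path has bounded length and L is finite.

finite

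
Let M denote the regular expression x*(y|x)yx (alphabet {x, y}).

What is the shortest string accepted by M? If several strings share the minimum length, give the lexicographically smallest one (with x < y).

xyx

By inspection of the expression, no string of length less than 3 matches, and xyx is the lexicographically first match of length 3.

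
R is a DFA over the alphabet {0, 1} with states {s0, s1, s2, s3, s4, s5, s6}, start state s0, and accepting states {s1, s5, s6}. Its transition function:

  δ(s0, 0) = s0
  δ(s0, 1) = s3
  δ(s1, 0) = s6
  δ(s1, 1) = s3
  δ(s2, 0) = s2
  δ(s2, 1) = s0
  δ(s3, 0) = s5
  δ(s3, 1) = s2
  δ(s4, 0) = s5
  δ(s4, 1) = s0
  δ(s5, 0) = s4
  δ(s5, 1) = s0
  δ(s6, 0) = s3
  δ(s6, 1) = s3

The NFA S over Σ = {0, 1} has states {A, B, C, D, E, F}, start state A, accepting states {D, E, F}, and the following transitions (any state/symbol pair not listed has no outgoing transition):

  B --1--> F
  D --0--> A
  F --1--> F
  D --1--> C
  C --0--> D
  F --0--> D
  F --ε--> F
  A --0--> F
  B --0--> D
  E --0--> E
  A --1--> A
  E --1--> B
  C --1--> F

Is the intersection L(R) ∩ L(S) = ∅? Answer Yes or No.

The string 10 is accepted by both R and S.
Hence L(R) ∩ L(S) ≠ ∅.

No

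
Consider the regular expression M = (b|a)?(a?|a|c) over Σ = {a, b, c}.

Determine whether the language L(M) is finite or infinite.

The expression contains no Kleene star (every subexpression denotes a finite set), so L(M) is finite.

finite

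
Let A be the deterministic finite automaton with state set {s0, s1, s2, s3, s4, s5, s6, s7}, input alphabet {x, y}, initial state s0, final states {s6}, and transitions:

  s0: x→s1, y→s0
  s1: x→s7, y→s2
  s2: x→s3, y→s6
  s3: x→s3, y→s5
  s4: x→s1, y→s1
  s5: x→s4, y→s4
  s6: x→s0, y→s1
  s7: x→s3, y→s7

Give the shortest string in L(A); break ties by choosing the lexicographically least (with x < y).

xyy

A breadth-first search from s0 reaches an accepting state first via the path s0 → s1 → s2 → s6 on input xyy.
No string of length < 3 is accepted (BFS exhausts all shorter strings without reaching an accepting state), and xyy is the lexicographically least accepting string of length 3.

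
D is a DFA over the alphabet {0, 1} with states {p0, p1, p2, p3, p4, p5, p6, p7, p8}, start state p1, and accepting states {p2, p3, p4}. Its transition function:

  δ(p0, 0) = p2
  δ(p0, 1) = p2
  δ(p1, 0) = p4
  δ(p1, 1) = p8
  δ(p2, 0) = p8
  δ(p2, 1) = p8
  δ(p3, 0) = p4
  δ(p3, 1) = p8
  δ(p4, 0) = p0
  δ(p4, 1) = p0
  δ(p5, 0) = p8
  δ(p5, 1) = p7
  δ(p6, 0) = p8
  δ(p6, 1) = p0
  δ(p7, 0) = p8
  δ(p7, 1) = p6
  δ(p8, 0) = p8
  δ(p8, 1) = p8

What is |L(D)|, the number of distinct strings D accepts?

5

The useful subgraph on states {p0, p1, p2, p4} is acyclic, so L(D) is finite; the longest accepting path visits 4 useful states, giving maximum string length 3.
Counting accepting paths from p1 by length: 1 of length 1, 4 of length 3. Total 5.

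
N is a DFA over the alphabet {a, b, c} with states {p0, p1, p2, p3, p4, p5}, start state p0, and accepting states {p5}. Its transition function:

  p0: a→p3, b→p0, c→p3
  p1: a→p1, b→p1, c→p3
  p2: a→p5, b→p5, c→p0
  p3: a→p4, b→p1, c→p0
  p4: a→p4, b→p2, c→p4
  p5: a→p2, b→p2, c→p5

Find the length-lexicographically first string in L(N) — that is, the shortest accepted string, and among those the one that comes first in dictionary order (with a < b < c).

aaba

A breadth-first search from p0 reaches an accepting state first via the path p0 → p3 → p4 → p2 → p5 on input aaba.
No string of length < 4 is accepted (BFS exhausts all shorter strings without reaching an accepting state), and aaba is the lexicographically least accepting string of length 4.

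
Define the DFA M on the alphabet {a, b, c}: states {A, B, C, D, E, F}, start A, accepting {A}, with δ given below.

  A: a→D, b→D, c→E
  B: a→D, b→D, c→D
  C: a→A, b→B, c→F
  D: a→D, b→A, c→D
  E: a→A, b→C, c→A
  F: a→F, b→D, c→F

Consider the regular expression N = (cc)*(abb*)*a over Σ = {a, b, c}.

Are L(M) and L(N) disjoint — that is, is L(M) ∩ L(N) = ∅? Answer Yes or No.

Yes

Converting the expression N to a DFA (subset construction, then merging equivalent states) gives the minimal DFA with states {n0, n1, n2, n3, n4}, start state n0, accepting states {n1} and transitions n0: a→n1, b→n2, c→n3; n1: a→n2, b→n4, c→n2; n2: a→n2, b→n2, c→n2; n3: a→n2, b→n2, c→n0; n4: a→n1, b→n4, c→n2.
Exploring the product automaton M × N from the start pair (A, n0), following both machines on each input symbol, reaches 11 state pairs: (A, n0), (D, n1), (D, n2), (E, n3), (A, n4), (A, n2), (C, n2), (D, n4), (E, n2), (B, n2), (F, n2).
M accepts in {A} and N accepts in {n1}; no reachable pair has both components accepting, so no string drives both machines to acceptance simultaneously and L(M) ∩ L(N) = ∅.
So no string is accepted by both, and the intersection is empty.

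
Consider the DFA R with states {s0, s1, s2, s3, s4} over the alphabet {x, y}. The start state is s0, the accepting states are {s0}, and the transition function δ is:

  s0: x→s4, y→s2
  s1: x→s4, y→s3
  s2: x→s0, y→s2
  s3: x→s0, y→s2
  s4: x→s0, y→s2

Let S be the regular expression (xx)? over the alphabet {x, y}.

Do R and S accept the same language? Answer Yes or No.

No

The string yx is accepted by R but rejected by S.
So L(R) ≠ L(S).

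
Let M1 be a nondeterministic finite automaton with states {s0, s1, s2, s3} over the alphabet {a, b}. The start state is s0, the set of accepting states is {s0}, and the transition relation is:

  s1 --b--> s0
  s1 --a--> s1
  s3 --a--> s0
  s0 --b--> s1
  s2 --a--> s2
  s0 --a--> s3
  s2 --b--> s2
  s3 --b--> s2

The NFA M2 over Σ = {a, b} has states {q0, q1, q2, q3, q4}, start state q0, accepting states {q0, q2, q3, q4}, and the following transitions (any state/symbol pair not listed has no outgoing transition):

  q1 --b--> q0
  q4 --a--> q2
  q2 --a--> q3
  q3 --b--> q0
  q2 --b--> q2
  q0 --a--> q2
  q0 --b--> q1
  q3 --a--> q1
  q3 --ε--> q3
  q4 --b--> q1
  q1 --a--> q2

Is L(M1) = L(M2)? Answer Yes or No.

No

The string aabb is accepted by M1 but rejected by M2.
So L(M1) ≠ L(M2).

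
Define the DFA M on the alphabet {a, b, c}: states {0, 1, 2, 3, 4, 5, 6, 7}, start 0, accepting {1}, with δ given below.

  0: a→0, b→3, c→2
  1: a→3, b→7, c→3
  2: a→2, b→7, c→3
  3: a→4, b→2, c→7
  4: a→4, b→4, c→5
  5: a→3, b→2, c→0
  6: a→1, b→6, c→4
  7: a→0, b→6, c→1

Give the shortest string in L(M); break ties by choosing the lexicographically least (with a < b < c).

A breadth-first search from 0 reaches an accepting state first via the path 0 → 3 → 7 → 1 on input bcc.
No string of length < 3 is accepted (BFS exhausts all shorter strings without reaching an accepting state), and bcc is the lexicographically least accepting string of length 3.

bcc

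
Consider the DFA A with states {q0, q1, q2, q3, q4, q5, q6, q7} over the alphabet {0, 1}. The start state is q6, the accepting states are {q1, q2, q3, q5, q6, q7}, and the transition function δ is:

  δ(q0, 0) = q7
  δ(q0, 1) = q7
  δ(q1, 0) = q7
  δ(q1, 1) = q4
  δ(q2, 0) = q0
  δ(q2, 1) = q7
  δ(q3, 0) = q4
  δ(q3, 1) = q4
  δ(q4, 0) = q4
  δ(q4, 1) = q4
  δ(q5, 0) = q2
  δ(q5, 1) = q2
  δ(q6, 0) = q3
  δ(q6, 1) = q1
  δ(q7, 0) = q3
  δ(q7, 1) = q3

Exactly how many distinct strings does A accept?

6

The useful subgraph on states {q1, q3, q6, q7} is acyclic, so L(A) is finite; the longest accepting path visits 4 useful states, giving maximum string length 3.
Counting accepting paths from q6 by length: 1 of length 0, 2 of length 1, 1 of length 2, 2 of length 3. Total 6.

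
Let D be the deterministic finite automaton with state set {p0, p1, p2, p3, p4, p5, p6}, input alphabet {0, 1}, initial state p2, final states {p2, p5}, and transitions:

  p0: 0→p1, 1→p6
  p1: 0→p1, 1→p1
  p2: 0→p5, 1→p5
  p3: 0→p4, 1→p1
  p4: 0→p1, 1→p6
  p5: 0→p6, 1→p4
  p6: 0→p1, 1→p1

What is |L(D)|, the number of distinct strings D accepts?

3

The useful subgraph on states {p2, p5} is acyclic, so L(D) is finite; the longest accepting path visits 2 useful states, giving maximum string length 1.
Counting accepting paths from p2 by length: 1 of length 0, 2 of length 1. Total 3.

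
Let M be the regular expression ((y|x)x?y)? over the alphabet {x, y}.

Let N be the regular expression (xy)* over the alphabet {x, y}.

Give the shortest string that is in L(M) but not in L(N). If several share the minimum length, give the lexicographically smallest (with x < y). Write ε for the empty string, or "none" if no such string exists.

The string yy is accepted by M but not by N.
No shorter string lies in the difference, and yy is the lexicographically first length-2 string in L(M) \ L(N).

yy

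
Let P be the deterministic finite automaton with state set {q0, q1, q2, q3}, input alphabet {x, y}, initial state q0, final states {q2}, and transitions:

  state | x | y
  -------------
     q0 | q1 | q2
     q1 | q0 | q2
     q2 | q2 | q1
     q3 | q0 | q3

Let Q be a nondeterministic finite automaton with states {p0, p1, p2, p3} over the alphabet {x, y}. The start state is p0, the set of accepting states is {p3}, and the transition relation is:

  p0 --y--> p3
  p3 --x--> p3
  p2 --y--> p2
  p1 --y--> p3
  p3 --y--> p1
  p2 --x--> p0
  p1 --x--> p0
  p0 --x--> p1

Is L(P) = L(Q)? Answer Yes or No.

Yes

Exploring the product automaton P × Q from the start pair (q0, p0), following both machines on each input symbol, reaches 3 state pairs: (q0, p0), (q1, p1), (q2, p3).
P accepts in {q2} and Q accepts in {p3}. In every reachable pair the two components are either both accepting — (q2, p3) — or both non-accepting, so no string is accepted by exactly one of the machines: L(P) \ L(Q) and L(Q) \ L(P) are both empty.
Hence every string is accepted by P iff it is accepted by Q, and the two languages coincide.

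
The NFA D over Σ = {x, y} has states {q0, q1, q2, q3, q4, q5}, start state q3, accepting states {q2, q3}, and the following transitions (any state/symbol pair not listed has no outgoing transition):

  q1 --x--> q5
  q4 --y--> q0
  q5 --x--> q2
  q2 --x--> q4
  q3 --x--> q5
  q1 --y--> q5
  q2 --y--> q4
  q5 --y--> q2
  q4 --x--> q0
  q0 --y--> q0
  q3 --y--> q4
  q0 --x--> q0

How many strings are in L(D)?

3

The useful subgraph on states {q2, q3, q5} is acyclic, so L(D) is finite; the longest accepting path visits 3 useful states, giving maximum string length 2.
Counting accepting paths from q3 by length: 1 of length 0, 2 of length 2. Total 3.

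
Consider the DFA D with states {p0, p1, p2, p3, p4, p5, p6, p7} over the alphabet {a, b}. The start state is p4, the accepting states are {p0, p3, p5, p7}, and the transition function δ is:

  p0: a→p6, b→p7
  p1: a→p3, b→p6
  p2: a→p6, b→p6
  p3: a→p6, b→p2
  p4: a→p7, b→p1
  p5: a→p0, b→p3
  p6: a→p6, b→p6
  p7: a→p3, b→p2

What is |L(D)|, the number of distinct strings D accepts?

The useful subgraph on states {p1, p3, p4, p7} is acyclic, so L(D) is finite; the longest accepting path visits 3 useful states, giving maximum string length 2.
Counting accepting paths from p4 by length: 1 of length 1, 2 of length 2. Total 3.

3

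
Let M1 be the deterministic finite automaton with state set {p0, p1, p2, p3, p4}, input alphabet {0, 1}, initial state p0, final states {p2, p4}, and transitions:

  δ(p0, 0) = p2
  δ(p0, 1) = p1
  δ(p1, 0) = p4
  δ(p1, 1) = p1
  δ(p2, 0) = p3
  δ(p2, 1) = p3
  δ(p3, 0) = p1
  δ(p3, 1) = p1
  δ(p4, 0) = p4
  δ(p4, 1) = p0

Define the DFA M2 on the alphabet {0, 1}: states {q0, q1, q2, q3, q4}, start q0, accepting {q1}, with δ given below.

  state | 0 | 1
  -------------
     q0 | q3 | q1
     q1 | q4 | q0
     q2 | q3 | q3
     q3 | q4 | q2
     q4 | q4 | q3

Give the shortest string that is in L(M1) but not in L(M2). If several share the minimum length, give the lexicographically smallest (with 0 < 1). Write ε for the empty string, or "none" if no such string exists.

The string 0 is accepted by M1 but not by M2.
No shorter string lies in the difference, and 0 is the lexicographically first length-1 string in L(M1) \ L(M2).

0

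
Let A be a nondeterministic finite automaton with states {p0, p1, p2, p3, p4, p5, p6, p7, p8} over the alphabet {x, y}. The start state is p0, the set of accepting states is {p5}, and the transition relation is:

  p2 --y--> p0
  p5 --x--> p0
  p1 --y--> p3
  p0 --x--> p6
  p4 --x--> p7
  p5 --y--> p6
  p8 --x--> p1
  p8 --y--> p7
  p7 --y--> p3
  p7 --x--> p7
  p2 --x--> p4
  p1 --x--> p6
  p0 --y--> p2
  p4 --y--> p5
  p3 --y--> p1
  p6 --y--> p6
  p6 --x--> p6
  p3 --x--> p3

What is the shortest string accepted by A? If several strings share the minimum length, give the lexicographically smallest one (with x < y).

A breadth-first search from p0 reaches an accepting state first via the path p0 → p2 → p4 → p5 on input yxy.
No string of length < 3 is accepted (BFS exhausts all shorter strings without reaching an accepting state), and yxy is the lexicographically least accepting string of length 3.

yxy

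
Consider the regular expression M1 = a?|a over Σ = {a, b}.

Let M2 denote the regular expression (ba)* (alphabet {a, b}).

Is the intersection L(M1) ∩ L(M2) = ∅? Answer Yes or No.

No

The empty string ε is accepted by both M1 and M2.
Hence L(M1) ∩ L(M2) ≠ ∅.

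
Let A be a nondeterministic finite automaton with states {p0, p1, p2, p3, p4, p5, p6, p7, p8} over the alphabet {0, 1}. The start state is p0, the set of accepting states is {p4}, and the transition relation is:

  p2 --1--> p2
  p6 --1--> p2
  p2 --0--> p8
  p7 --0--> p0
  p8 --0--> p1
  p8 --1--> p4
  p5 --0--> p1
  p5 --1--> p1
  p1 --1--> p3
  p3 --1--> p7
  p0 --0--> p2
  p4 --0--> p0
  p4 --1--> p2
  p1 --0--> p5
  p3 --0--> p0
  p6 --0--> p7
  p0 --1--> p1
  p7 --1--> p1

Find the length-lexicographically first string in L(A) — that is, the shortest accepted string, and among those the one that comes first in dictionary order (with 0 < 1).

A breadth-first search from p0 reaches an accepting state first via the path p0 → p2 → p8 → p4 on input 001.
No string of length < 3 is accepted (BFS exhausts all shorter strings without reaching an accepting state), and 001 is the lexicographically least accepting string of length 3.

001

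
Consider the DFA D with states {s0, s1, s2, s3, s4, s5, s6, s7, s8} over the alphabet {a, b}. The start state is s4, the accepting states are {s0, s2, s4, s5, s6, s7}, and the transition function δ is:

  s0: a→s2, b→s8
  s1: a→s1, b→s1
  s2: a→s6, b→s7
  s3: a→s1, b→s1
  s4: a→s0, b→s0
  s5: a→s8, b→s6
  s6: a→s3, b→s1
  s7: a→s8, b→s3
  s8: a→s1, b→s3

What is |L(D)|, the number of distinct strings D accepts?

9

The useful subgraph on states {s0, s2, s4, s6, s7} is acyclic, so L(D) is finite; the longest accepting path visits 4 useful states, giving maximum string length 3.
Counting accepting paths from s4 by length: 1 of length 0, 2 of length 1, 2 of length 2, 4 of length 3. Total 9.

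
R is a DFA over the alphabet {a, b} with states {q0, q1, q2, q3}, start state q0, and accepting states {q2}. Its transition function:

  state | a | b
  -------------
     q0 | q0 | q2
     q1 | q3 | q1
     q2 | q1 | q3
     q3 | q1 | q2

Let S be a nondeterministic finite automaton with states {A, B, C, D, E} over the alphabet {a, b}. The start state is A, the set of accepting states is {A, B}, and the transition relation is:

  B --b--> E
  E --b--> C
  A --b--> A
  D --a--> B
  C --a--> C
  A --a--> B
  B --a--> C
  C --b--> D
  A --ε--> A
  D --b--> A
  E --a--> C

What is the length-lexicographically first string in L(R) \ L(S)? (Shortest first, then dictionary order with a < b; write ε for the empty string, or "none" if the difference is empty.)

ab

The string ab is accepted by R but not by S.
No shorter string lies in the difference, and ab is the lexicographically first length-2 string in L(R) \ L(S).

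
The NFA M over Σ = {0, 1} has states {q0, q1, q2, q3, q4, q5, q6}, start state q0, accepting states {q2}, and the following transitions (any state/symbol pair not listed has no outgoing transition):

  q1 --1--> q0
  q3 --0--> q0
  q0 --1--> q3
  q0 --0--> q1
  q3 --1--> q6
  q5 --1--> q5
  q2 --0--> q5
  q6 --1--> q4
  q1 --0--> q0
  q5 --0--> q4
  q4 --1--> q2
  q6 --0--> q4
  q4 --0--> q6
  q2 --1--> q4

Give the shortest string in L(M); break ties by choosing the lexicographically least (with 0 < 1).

1101

A breadth-first search from q0 reaches an accepting state first via the path q0 → q3 → q6 → q4 → q2 on input 1101.
No string of length < 4 is accepted (BFS exhausts all shorter strings without reaching an accepting state), and 1101 is the lexicographically least accepting string of length 4.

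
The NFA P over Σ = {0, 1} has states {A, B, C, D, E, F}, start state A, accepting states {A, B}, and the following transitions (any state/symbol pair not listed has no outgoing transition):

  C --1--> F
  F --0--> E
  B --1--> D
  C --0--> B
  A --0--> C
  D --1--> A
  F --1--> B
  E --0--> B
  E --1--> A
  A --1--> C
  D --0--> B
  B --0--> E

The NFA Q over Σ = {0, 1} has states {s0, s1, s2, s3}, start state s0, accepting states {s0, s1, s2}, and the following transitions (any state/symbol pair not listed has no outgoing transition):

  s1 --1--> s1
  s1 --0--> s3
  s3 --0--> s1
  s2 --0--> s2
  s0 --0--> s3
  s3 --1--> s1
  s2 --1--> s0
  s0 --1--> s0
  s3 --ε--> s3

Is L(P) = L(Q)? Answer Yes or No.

The string 10 is accepted by P but rejected by Q.
So L(P) ≠ L(Q).

No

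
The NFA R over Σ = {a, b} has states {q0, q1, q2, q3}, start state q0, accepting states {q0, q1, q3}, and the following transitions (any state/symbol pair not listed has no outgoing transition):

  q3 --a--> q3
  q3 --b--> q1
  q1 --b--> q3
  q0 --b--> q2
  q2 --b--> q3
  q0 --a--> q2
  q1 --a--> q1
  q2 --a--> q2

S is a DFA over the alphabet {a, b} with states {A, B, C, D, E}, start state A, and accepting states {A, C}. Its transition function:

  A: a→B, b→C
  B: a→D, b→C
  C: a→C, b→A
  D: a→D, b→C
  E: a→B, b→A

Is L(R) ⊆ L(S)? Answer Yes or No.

No

The string bba is in L(R) but not in L(S).
So L(R) ⊄ L(S).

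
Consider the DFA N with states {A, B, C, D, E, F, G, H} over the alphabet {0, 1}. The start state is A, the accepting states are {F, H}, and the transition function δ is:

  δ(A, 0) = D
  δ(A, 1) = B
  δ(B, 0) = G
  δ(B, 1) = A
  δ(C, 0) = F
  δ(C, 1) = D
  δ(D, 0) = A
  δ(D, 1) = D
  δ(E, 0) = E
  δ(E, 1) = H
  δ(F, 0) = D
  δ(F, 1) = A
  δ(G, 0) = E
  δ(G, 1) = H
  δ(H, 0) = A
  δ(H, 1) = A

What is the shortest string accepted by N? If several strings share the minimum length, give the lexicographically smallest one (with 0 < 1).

A breadth-first search from A reaches an accepting state first via the path A → B → G → H on input 101.
No string of length < 3 is accepted (BFS exhausts all shorter strings without reaching an accepting state), and 101 is the lexicographically least accepting string of length 3.

101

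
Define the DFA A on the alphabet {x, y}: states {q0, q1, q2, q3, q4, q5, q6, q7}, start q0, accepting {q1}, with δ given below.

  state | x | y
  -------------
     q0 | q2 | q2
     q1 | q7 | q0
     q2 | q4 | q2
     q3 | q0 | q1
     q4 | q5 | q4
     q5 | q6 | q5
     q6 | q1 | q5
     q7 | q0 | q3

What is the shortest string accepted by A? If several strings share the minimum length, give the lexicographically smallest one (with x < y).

A breadth-first search from q0 reaches an accepting state first via the path q0 → q2 → q4 → q5 → q6 → q1 on input xxxxx.
No string of length < 5 is accepted (BFS exhausts all shorter strings without reaching an accepting state), and xxxxx is the lexicographically least accepting string of length 5.

xxxxx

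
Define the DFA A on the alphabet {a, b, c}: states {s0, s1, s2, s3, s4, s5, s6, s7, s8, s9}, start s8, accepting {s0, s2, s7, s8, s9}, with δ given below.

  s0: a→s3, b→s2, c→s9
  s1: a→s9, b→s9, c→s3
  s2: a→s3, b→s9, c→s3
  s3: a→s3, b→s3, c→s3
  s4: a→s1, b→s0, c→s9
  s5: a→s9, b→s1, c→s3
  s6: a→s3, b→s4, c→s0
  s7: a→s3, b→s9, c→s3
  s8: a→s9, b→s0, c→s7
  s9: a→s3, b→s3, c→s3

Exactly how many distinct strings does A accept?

The useful subgraph on states {s0, s2, s7, s8, s9} is acyclic, so L(A) is finite; the longest accepting path visits 4 useful states, giving maximum string length 3.
Counting accepting paths from s8 by length: 1 of length 0, 3 of length 1, 3 of length 2, 1 of length 3. Total 8.

8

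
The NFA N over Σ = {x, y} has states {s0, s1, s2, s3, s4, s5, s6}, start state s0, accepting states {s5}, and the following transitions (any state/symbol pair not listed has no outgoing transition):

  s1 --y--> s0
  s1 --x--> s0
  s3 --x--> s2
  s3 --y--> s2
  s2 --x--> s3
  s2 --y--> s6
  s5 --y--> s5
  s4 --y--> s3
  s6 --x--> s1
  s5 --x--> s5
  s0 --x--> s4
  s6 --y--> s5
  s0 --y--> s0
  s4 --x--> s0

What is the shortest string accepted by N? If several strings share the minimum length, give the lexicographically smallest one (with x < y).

xyxyy

A breadth-first search from s0 reaches an accepting state first via the path s0 → s4 → s3 → s2 → s6 → s5 on input xyxyy.
No string of length < 5 is accepted (BFS exhausts all shorter strings without reaching an accepting state), and xyxyy is the lexicographically least accepting string of length 5.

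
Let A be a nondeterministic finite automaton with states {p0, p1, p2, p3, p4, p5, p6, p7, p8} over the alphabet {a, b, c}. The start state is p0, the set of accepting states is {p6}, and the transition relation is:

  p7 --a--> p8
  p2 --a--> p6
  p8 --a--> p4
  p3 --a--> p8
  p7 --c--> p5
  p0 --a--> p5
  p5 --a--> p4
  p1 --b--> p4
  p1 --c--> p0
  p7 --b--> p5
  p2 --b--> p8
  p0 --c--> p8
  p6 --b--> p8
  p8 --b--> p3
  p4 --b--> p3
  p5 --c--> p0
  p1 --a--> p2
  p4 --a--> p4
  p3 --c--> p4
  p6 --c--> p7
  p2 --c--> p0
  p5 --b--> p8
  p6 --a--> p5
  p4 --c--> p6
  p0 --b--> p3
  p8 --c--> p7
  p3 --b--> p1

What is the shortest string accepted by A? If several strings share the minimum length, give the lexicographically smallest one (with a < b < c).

A breadth-first search from p0 reaches an accepting state first via the path p0 → p5 → p4 → p6 on input aac.
No string of length < 3 is accepted (BFS exhausts all shorter strings without reaching an accepting state), and aac is the lexicographically least accepting string of length 3.

aac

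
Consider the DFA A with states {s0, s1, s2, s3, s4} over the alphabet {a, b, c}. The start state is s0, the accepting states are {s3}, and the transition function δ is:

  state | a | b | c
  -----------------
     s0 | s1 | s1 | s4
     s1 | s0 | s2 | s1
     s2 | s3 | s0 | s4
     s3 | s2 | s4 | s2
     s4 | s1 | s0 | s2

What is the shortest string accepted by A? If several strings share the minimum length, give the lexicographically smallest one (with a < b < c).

aba

A breadth-first search from s0 reaches an accepting state first via the path s0 → s1 → s2 → s3 on input aba.
No string of length < 3 is accepted (BFS exhausts all shorter strings without reaching an accepting state), and aba is the lexicographically least accepting string of length 3.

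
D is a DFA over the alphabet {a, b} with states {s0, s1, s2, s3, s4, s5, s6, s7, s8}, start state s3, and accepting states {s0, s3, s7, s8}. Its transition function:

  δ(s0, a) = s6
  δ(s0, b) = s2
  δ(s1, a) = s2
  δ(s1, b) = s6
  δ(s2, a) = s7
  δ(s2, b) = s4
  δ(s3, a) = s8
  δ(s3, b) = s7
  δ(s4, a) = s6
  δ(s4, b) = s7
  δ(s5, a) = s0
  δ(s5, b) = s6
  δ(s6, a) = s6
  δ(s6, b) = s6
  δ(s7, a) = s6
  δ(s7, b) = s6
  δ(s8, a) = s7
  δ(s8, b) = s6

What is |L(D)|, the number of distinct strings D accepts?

4

The useful subgraph on states {s3, s7, s8} is acyclic, so L(D) is finite; the longest accepting path visits 3 useful states, giving maximum string length 2.
Counting accepting paths from s3 by length: 1 of length 0, 2 of length 1, 1 of length 2. Total 4.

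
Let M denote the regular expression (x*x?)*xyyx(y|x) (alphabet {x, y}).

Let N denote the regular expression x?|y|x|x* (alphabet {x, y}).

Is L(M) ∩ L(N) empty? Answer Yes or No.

Converting the expression M to a DFA (subset construction, then merging equivalent states) gives the minimal DFA with states {m0, m1, m2, m3, m4, m5, m6}, start state m0, accepting states {m6} and transitions m0: x→m1, y→m2; m1: x→m1, y→m3; m2: x→m2, y→m2; m3: x→m2, y→m4; m4: x→m5, y→m2; m5: x→m6, y→m6; m6: x→m2, y→m2.
Converting the expression N to a DFA (subset construction, then merging equivalent states) gives the minimal DFA with states {n0, n1, n2, n3}, start state n0, accepting states {n0, n1, n2} and transitions n0: x→n1, y→n2; n1: x→n1, y→n3; n2: x→n3, y→n3; n3: x→n3, y→n3.
Exploring the product automaton M × N from the start pair (m0, n0), following both machines on each input symbol, reaches 8 state pairs: (m0, n0), (m1, n1), (m2, n2), (m3, n3), (m2, n3), (m4, n3), (m5, n3), (m6, n3).
M accepts in {m6} and N accepts in {n0, n1, n2}; no reachable pair has both components accepting, so no string drives both machines to acceptance simultaneously and L(M) ∩ L(N) = ∅.
So no string is accepted by both, and the intersection is empty.

Yes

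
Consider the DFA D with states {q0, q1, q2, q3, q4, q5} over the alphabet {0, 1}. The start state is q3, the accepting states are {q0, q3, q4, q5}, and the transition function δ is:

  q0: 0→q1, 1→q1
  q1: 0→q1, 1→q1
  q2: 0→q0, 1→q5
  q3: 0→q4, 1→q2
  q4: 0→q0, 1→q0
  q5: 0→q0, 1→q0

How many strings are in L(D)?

The useful subgraph on states {q0, q2, q3, q4, q5} is acyclic, so L(D) is finite; the longest accepting path visits 4 useful states, giving maximum string length 3.
Counting accepting paths from q3 by length: 1 of length 0, 1 of length 1, 4 of length 2, 2 of length 3. Total 8.

8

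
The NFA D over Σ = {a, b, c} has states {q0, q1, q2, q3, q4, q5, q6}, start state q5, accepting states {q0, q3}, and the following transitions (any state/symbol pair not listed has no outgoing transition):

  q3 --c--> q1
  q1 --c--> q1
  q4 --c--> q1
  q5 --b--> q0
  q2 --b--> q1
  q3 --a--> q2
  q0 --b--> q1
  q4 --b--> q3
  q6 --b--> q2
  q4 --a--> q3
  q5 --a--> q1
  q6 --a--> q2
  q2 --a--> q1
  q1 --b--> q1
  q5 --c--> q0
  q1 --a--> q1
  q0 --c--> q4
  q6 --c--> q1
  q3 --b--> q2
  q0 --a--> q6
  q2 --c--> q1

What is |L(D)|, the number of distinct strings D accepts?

6

The useful subgraph on states {q0, q3, q4, q5} is acyclic, so L(D) is finite; the longest accepting path visits 4 useful states, giving maximum string length 3.
Counting accepting paths from q5 by length: 2 of length 1, 4 of length 3. Total 6.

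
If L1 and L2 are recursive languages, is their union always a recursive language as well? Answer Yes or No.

Yes

Run a decider for L₁ and then a decider for L₂ on the input and accept if either accepts; both sub-runs halt, so this is again a decider.
So the recursive languages are closed under union.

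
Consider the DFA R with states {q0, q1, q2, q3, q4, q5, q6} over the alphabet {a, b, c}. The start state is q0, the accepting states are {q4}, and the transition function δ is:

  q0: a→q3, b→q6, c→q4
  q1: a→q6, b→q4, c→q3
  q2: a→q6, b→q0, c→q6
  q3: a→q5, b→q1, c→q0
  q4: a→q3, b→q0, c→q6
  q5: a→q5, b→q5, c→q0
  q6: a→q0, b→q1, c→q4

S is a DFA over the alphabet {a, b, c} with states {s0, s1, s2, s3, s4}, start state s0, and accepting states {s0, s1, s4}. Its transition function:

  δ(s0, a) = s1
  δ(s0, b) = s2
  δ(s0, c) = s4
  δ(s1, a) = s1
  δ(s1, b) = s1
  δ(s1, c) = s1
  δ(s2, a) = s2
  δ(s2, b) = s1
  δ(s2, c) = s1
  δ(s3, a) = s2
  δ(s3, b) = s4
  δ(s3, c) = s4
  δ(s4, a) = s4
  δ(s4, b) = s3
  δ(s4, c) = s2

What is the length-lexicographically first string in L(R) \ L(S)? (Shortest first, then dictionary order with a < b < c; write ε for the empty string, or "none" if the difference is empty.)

The string cbbc is accepted by R but not by S.
No shorter string lies in the difference, and cbbc is the lexicographically first length-4 string in L(R) \ L(S).

cbbc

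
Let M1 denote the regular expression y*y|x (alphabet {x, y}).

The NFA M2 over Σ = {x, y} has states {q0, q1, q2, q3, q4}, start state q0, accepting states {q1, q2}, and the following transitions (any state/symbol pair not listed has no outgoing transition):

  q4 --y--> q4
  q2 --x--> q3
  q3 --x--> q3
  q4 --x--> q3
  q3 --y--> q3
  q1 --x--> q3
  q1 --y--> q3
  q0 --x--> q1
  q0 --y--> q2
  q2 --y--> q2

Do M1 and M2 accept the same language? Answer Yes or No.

Converting the expression M1 to a DFA (subset construction, then merging equivalent states) gives the minimal DFA with states {r0, r1, r2, r3}, start state r0, accepting states {r1, r2} and transitions r0: x→r1, y→r2; r1: x→r3, y→r3; r2: x→r3, y→r2; r3: x→r3, y→r3.
Exploring the product automaton M1 × M2 from the start pair (r0, q0), following both machines on each input symbol, reaches 4 state pairs: (r0, q0), (r1, q1), (r2, q2), (r3, q3).
M1 accepts in {r1, r2} and M2 accepts in {q1, q2}. In every reachable pair the two components are either both accepting — (r1, q1), (r2, q2) — or both non-accepting, so no string is accepted by exactly one of the machines: L(M1) \ L(M2) and L(M2) \ L(M1) are both empty.
Hence every string is accepted by M1 iff it is accepted by M2, and the two languages coincide.

Yes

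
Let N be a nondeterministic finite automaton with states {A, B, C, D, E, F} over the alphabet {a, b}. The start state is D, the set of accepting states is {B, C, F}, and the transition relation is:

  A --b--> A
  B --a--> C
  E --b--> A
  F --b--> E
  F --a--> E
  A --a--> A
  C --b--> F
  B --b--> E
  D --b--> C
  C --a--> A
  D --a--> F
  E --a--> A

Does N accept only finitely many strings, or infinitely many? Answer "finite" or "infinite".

finite

The useful states (reachable from D and able to reach an accepting state) are {C, D, F}.
Restricted to these states the transition graph has no cycle, so every accepting path has bounded length and L is finite.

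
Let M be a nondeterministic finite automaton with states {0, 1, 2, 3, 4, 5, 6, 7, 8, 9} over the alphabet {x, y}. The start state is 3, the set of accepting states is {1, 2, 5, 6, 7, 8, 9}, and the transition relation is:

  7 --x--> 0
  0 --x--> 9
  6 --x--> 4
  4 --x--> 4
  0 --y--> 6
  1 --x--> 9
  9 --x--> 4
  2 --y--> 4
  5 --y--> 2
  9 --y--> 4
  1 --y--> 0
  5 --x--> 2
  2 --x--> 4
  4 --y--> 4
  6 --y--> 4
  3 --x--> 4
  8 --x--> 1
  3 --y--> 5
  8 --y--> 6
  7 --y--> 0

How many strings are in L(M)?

The useful subgraph on states {2, 3, 5} is acyclic, so L(M) is finite; the longest accepting path visits 3 useful states, giving maximum string length 2.
Counting accepting paths from 3 by length: 1 of length 1, 2 of length 2. Total 3.

3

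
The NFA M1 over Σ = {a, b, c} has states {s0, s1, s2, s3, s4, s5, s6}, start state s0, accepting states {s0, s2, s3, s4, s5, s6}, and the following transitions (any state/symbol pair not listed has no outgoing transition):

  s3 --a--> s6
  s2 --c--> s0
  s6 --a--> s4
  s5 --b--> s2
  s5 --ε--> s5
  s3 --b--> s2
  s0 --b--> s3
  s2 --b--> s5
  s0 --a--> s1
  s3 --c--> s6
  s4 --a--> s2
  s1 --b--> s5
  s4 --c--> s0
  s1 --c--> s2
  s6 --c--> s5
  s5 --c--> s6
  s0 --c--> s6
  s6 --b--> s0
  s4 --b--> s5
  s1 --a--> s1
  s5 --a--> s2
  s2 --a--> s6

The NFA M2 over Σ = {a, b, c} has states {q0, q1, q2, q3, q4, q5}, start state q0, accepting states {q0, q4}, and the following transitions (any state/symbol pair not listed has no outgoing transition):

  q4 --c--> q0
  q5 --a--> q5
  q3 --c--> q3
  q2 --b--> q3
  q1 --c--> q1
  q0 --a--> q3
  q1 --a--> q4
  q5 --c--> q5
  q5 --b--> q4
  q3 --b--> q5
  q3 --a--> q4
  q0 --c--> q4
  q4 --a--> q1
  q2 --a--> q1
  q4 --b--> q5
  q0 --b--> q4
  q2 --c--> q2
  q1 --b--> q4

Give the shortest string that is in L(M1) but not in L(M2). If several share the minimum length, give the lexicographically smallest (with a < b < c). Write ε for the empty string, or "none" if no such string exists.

The string ab is accepted by M1 but not by M2.
No shorter string lies in the difference, and ab is the lexicographically first length-2 string in L(M1) \ L(M2).

ab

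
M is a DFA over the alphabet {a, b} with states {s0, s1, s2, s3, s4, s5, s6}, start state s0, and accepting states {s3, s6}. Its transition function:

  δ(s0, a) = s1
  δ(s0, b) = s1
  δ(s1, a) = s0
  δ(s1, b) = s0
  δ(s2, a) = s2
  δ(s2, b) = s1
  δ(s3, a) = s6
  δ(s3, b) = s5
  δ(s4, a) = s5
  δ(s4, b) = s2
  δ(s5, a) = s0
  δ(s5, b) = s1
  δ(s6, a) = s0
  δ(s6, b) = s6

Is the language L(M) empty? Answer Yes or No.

Yes

The states reachable from the start state are {s0, s1}.
None of the accepting states {s3, s6} is reachable, so no string is accepted and L(M) = ∅.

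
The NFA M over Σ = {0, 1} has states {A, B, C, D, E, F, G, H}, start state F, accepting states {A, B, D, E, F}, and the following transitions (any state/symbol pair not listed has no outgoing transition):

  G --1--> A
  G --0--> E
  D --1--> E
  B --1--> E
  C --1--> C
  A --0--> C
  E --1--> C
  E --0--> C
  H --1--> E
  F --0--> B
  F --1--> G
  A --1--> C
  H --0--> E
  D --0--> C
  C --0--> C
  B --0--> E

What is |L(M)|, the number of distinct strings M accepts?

6

The useful subgraph on states {A, B, E, F, G} is acyclic, so L(M) is finite; the longest accepting path visits 3 useful states, giving maximum string length 2.
Counting accepting paths from F by length: 1 of length 0, 1 of length 1, 4 of length 2. Total 6.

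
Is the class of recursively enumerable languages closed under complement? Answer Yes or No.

If both L and its complement were r.e., running the two recognisers in parallel would decide L, so L would be recursive; but there are r.e. languages that are not recursive (e.g. the halting problem), and their complements are therefore not r.e.

No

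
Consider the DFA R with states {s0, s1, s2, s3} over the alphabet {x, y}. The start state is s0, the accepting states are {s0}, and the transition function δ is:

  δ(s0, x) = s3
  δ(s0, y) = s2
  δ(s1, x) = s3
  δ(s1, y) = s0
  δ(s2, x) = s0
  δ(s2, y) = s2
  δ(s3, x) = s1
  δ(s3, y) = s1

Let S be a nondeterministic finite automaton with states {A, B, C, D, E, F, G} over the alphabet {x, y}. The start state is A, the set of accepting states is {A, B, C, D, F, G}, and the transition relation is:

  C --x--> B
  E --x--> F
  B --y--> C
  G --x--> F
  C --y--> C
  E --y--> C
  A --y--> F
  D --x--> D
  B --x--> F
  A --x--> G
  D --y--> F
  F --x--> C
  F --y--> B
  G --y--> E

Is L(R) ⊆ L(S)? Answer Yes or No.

Yes

Exploring the product automaton R × S from the start pair (s0, A), following both machines on each input symbol, reaches 15 state pairs: (s0, A), (s3, G), (s2, F), (s1, F), (s1, E), (s0, C), (s2, B), (s3, C), (s0, B), (s3, F), (s3, B), (s2, C), (s0, F), (s1, B), (s1, C).
R accepts in {s0} and S accepts in {A, B, C, D, F, G}. The reachable pairs whose R-component is accepting are (s0, A), (s0, C), (s0, B), (s0, F); in each of them the S-component is accepting too, so the product for L(R) \ L(S) (R-component accepting, S-component rejecting) has no reachable accepting pair and the difference is empty.
Hence every string in L(R) is also in L(S).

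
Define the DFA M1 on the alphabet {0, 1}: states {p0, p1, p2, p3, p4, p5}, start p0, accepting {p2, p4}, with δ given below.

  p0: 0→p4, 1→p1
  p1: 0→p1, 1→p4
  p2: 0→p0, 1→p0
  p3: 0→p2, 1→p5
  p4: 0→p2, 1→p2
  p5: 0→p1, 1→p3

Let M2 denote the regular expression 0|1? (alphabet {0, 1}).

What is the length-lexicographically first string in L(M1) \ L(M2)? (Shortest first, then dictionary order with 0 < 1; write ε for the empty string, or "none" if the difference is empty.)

The string 00 is accepted by M1 but not by M2.
No shorter string lies in the difference, and 00 is the lexicographically first length-2 string in L(M1) \ L(M2).

00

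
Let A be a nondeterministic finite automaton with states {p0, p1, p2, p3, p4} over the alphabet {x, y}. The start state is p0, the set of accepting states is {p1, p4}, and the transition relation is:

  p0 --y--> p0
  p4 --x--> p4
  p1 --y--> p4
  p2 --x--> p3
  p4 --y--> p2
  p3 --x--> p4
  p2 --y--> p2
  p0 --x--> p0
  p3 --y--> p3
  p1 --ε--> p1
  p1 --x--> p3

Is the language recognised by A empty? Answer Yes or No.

Yes

The states reachable from the start state are {p0}.
None of the accepting states {p1, p4} is reachable, so no string is accepted and L(A) = ∅.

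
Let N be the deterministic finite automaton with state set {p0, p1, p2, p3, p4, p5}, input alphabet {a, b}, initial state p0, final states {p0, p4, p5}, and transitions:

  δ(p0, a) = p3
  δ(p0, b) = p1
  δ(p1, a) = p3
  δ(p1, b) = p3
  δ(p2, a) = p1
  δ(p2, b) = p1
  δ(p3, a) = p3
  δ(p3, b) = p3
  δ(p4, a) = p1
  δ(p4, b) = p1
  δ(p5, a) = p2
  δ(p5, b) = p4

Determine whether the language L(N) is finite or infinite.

finite

The useful states (reachable from p0 and able to reach an accepting state) are {p0}.
Restricted to these states the transition graph has no cycle, so every accepting path has bounded length and L is finite.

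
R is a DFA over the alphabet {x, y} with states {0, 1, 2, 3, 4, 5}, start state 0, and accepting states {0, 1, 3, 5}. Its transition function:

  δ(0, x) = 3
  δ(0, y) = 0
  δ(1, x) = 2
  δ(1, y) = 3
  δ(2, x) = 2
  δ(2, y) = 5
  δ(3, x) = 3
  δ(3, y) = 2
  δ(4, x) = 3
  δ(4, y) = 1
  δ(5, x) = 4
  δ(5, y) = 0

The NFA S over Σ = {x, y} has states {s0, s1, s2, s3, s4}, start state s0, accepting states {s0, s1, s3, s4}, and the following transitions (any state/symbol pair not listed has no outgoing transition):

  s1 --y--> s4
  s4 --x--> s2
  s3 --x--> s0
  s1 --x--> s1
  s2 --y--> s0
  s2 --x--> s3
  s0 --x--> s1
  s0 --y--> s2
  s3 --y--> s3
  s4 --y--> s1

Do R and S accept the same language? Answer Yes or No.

The string y is accepted by R but rejected by S.
So L(R) ≠ L(S).

No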